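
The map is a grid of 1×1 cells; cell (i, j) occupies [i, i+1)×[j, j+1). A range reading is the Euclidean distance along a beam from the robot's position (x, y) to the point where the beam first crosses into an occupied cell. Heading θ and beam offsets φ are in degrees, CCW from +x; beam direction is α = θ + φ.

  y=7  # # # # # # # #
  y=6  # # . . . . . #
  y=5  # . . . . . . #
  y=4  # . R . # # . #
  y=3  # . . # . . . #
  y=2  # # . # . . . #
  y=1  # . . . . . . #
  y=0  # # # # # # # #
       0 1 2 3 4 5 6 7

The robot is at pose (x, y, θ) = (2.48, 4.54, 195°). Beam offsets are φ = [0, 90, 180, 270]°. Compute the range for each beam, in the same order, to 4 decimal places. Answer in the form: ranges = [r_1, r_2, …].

ranges = [1.5322, 2.0091, 1.5736, 1.8546]

beam 1: φ=0°, α=195°
  d=(-0.9659,-0.2588)  start (2,4)  tX=0.4969 tY=2.0864  stride 1/|dx|=1.0353 1/|dy|=3.8637
    cross x-line → (1,4), t=0.4969
    cross x-line → (0,4), t=1.5322 (wall)
  → r_1 = 1.5322
beam 2: φ=90°, α=285°
  d=(0.2588,-0.9659)  start (2,4)  tX=2.0091 tY=0.5590  stride 1/|dx|=3.8637 1/|dy|=1.0353
    cross y-line → (2,3), t=0.5590
    cross y-line → (2,2), t=1.5943
    cross x-line → (3,2), t=2.0091 (wall)
  → r_2 = 2.0091
beam 3: φ=180°, α=15°
  d=(0.9659,0.2588)  start (2,4)  tX=0.5383 tY=1.7773  stride 1/|dx|=1.0353 1/|dy|=3.8637
    cross x-line → (3,4), t=0.5383
    cross x-line → (4,4), t=1.5736 (wall)
  → r_3 = 1.5736
beam 4: φ=270°, α=105°
  d=(-0.2588,0.9659)  start (2,4)  tX=1.8546 tY=0.4762  stride 1/|dx|=3.8637 1/|dy|=1.0353
    cross y-line → (2,5), t=0.4762
    cross y-line → (2,6), t=1.5115
    cross x-line → (1,6), t=1.8546 (wall)
  → r_4 = 1.8546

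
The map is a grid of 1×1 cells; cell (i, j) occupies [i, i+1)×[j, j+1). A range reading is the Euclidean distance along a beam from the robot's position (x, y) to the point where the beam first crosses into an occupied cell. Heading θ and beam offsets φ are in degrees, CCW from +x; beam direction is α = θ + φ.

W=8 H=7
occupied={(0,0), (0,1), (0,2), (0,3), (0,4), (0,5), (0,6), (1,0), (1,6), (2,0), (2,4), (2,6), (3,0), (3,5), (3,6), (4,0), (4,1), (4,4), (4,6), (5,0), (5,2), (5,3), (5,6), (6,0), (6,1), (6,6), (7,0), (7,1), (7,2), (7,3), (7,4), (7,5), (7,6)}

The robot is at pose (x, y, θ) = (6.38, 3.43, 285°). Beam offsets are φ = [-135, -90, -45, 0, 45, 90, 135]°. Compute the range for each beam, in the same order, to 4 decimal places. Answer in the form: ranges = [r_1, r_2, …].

beam 1: φ=-135°, α=150°
  direction (-0.8660, 0.5000); cell (6,3); t to first gridline: x 0.4388, y 1.1400 (then +1.1547 / +2.0000)
    (5,3) via x @ 0.4388  # hit
  → r_1 = 0.4388
beam 2: φ=-90°, α=195°
  direction (-0.9659, -0.2588); cell (6,3); t to first gridline: x 0.3934, y 1.6614 (then +1.0353 / +3.8637)
    (5,3) via x @ 0.3934  # hit
  → r_2 = 0.3934
beam 3: φ=-45°, α=240°
  direction (-0.5000, -0.8660); cell (6,3); t to first gridline: x 0.7600, y 0.4965 (then +2.0000 / +1.1547)
    (6,2) via y @ 0.4965
    (5,2) via x @ 0.7600  # hit
  → r_3 = 0.7600
beam 4: φ=0°, α=285°
  direction (0.2588, -0.9659); cell (6,3); t to first gridline: x 2.3955, y 0.4452 (then +3.8637 / +1.0353)
    (6,2) via y @ 0.4452
    (6,1) via y @ 1.4804  # hit
  → r_4 = 1.4804
beam 5: φ=45°, α=330°
  direction (0.8660, -0.5000); cell (6,3); t to first gridline: x 0.7159, y 0.8600 (then +1.1547 / +2.0000)
    (7,3) via x @ 0.7159  # hit
  → r_5 = 0.7159
beam 6: φ=90°, α=15°
  direction (0.9659, 0.2588); cell (6,3); t to first gridline: x 0.6419, y 2.2023 (then +1.0353 / +3.8637)
    (7,3) via x @ 0.6419  # hit
  → r_6 = 0.6419
beam 7: φ=135°, α=60°
  direction (0.5000, 0.8660); cell (6,3); t to first gridline: x 1.2400, y 0.6582 (then +2.0000 / +1.1547)
    (6,4) via y @ 0.6582
    (7,4) via x @ 1.2400  # hit
  → r_7 = 1.2400

ranges = [0.4388, 0.3934, 0.7600, 1.4804, 0.7159, 0.6419, 1.2400]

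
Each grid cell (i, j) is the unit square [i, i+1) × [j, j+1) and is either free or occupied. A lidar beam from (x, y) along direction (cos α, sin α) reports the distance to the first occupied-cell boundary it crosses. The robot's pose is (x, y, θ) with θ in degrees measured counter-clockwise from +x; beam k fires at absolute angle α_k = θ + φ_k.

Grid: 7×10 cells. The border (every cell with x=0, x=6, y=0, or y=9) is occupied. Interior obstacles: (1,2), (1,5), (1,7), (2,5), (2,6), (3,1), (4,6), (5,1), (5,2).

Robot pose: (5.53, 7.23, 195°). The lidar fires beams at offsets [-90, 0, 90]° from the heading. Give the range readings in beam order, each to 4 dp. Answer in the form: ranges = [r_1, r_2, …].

ranges = [1.8324, 0.8887, 1.8159]

beam 1: φ=-90°, α=105°
  cosα=-0.2588 sinα=0.9659 | (5,7) | tMaxX 2.0478 tMaxY 0.7972 | tΔX 3.8637 tΔY 1.0353
    t=0.7972 [y] (5,8)
    t=1.8324 [y] (5,9) — stop
  → r_1 = 1.8324
beam 2: φ=0°, α=195°
  cosα=-0.9659 sinα=-0.2588 | (5,7) | tMaxX 0.5487 tMaxY 0.8887 | tΔX 1.0353 tΔY 3.8637
    t=0.5487 [x] (4,7)
    t=0.8887 [y] (4,6) — stop
  → r_2 = 0.8887
beam 3: φ=90°, α=285°
  cosα=0.2588 sinα=-0.9659 | (5,7) | tMaxX 1.8159 tMaxY 0.2381 | tΔX 3.8637 tΔY 1.0353
    t=0.2381 [y] (5,6)
    t=1.2734 [y] (5,5)
    t=1.8159 [x] (6,5) — stop
  → r_3 = 1.8159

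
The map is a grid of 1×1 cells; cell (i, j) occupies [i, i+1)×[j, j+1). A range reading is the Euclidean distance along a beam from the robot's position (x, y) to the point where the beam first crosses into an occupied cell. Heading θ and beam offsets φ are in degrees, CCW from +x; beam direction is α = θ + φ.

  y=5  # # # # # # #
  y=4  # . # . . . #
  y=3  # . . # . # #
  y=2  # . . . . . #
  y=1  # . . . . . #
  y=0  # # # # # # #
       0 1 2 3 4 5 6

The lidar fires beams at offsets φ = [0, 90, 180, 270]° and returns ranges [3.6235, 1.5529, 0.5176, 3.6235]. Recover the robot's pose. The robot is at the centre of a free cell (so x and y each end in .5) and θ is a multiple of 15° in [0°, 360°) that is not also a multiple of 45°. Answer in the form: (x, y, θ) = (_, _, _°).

(x, y, θ) = (2.5, 1.5, 105°)

Candidates: 17 free-cell centres × 16 headings = 272 poses. Raycast each; keep the one whose scan matches to 4 dp.
  (3.5, 1.5, 300°): beam 1 = 0.5774 ≠ 3.6235 ✗
  (5.5, 4.5, 195°): beam 1 = 1.9319 ≠ 3.6235 ✗
  (2.5, 3.5, 300°): beam 1 = 2.8868 ≠ 3.6235 ✗
  (4.5, 1.5, 75°): beam 1 = 1.9319 ≠ 3.6235 ✗
  (4.5, 4.5, 60°): beam 1 = 0.5774 ≠ 3.6235 ✗
  …
  (2.5, 1.5, 105°): r_1=3.6235, r_2=1.5529, r_3=0.5176, r_4=3.6235 — all match ✓
Only this pose fits every beam.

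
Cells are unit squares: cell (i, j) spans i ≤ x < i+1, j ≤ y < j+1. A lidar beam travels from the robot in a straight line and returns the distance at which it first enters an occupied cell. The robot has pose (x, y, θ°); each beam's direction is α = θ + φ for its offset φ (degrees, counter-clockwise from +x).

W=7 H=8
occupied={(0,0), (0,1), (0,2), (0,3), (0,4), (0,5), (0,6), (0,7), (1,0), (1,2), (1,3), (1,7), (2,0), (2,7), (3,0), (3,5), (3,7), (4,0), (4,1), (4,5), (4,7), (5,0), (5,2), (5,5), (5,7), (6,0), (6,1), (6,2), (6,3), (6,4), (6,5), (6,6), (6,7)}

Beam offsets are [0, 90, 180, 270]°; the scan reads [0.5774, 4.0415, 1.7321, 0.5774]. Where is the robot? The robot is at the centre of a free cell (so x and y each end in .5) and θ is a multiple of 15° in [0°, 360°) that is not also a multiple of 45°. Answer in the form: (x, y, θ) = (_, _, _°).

The pose lattice has 23·16 = 368 candidates. Test each by forward raycasting.
  (5.5, 1.5, 150°): beam 2 = 0.5774 ≠ 4.0415 ✗
  (4.5, 6.5, 240°): beam 2 = 1.0000 ≠ 4.0415 ✗
  (5.5, 6.5, 105°): beam 1 = 0.5176 ≠ 0.5774 ✗
  …
  (3.5, 1.5, 330°): r_1=0.5774, r_2=4.0415, r_3=1.7321, r_4=0.5774 — all match ✓
No second candidate reproduces the full scan.

(x, y, θ) = (3.5, 1.5, 330°)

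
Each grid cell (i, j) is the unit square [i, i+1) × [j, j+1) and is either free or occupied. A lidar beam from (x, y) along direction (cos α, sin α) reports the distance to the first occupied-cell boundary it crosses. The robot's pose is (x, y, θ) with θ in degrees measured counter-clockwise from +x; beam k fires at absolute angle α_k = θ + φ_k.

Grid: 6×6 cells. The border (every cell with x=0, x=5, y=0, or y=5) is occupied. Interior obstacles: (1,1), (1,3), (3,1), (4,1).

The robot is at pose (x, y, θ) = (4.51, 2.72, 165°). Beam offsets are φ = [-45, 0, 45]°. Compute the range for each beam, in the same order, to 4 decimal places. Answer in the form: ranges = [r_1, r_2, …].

beam 1: φ=-45°, α=120°
  cosα=-0.5000 sinα=0.8660 | (4,2) | tMaxX 1.0200 tMaxY 0.3233 | tΔX 2.0000 tΔY 1.1547
    t=0.3233 [y] (4,3)
    t=1.0200 [x] (3,3)
    t=1.4780 [y] (3,4)
    t=2.6327 [y] (3,5) — stop
  → r_1 = 2.6327
beam 2: φ=0°, α=165°
  cosα=-0.9659 sinα=0.2588 | (4,2) | tMaxX 0.5280 tMaxY 1.0818 | tΔX 1.0353 tΔY 3.8637
    t=0.5280 [x] (3,2)
    t=1.0818 [y] (3,3)
    t=1.5633 [x] (2,3)
    t=2.5985 [x] (1,3) — stop
  → r_2 = 2.5985
beam 3: φ=45°, α=210°
  cosα=-0.8660 sinα=-0.5000 | (4,2) | tMaxX 0.5889 tMaxY 1.4400 | tΔX 1.1547 tΔY 2.0000
    t=0.5889 [x] (3,2)
    t=1.4400 [y] (3,1) — stop
  → r_3 = 1.4400

ranges = [2.6327, 2.5985, 1.4400]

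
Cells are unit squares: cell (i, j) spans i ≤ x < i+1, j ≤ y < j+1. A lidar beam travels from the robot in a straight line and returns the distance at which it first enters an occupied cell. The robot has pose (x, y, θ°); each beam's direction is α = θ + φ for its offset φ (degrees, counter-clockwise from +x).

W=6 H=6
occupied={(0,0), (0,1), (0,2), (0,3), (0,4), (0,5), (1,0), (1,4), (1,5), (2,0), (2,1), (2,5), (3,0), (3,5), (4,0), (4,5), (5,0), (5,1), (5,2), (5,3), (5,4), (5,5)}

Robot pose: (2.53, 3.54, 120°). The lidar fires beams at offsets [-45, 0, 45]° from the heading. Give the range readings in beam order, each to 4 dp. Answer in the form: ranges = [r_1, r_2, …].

beam 1: φ=-45°, α=75°
  d=(0.2588,0.9659)  start (2,3)  tX=1.8159 tY=0.4762  stride 1/|dx|=3.8637 1/|dy|=1.0353
    cross y-line → (2,4), t=0.4762
    cross y-line → (2,5), t=1.5115 (wall)
  → r_1 = 1.5115
beam 2: φ=0°, α=120°
  d=(-0.5000,0.8660)  start (2,3)  tX=1.0600 tY=0.5312  stride 1/|dx|=2.0000 1/|dy|=1.1547
    cross y-line → (2,4), t=0.5312
    cross x-line → (1,4), t=1.0600 (wall)
  → r_2 = 1.0600
beam 3: φ=45°, α=165°
  d=(-0.9659,0.2588)  start (2,3)  tX=0.5487 tY=1.7773  stride 1/|dx|=1.0353 1/|dy|=3.8637
    cross x-line → (1,3), t=0.5487
    cross x-line → (0,3), t=1.5840 (wall)
  → r_3 = 1.5840

ranges = [1.5115, 1.0600, 1.5840]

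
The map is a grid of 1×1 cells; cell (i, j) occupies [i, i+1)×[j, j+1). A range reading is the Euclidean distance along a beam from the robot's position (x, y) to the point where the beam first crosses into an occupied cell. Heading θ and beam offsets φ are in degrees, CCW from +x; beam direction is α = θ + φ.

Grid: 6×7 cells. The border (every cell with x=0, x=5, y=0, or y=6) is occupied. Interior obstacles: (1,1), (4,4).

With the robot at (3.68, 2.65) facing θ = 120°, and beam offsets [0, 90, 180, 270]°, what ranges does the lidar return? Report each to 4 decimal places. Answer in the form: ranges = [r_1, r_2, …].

ranges = [3.8682, 1.9399, 1.9053, 1.5242]

beam 1: φ=0°, α=120°
  d=(-0.5000,0.8660)  start (3,2)  tX=1.3600 tY=0.4041  stride 1/|dx|=2.0000 1/|dy|=1.1547
    cross y-line → (3,3), t=0.4041
    cross x-line → (2,3), t=1.3600
    cross y-line → (2,4), t=1.5588
    cross y-line → (2,5), t=2.7135
    cross x-line → (1,5), t=3.3600
    cross y-line → (1,6), t=3.8682 (wall)
  → r_1 = 3.8682
beam 2: φ=90°, α=210°
  d=(-0.8660,-0.5000)  start (3,2)  tX=0.7852 tY=1.3000  stride 1/|dx|=1.1547 1/|dy|=2.0000
    cross x-line → (2,2), t=0.7852
    cross y-line → (2,1), t=1.3000
    cross x-line → (1,1), t=1.9399 (wall)
  → r_2 = 1.9399
beam 3: φ=180°, α=300°
  d=(0.5000,-0.8660)  start (3,2)  tX=0.6400 tY=0.7506  stride 1/|dx|=2.0000 1/|dy|=1.1547
    cross x-line → (4,2), t=0.6400
    cross y-line → (4,1), t=0.7506
    cross y-line → (4,0), t=1.9053 (wall)
  → r_3 = 1.9053
beam 4: φ=270°, α=30°
  d=(0.8660,0.5000)  start (3,2)  tX=0.3695 tY=0.7000  stride 1/|dx|=1.1547 1/|dy|=2.0000
    cross x-line → (4,2), t=0.3695
    cross y-line → (4,3), t=0.7000
    cross x-line → (5,3), t=1.5242 (wall)
  → r_4 = 1.5242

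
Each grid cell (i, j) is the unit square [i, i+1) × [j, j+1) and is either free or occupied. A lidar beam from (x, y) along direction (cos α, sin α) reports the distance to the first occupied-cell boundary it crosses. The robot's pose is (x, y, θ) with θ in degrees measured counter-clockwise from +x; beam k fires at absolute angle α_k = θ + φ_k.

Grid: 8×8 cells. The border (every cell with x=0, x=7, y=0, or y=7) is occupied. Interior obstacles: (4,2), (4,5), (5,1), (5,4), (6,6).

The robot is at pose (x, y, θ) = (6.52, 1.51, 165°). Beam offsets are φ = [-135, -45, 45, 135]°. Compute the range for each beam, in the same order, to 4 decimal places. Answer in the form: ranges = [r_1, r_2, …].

beam 1: φ=-135°, α=30°
  cosα=0.8660 sinα=0.5000 | (6,1) | tMaxX 0.5543 tMaxY 0.9800 | tΔX 1.1547 tΔY 2.0000
    t=0.5543 [x] (7,1) — stop
  → r_1 = 0.5543
beam 2: φ=-45°, α=120°
  cosα=-0.5000 sinα=0.8660 | (6,1) | tMaxX 1.0400 tMaxY 0.5658 | tΔX 2.0000 tΔY 1.1547
    t=0.5658 [y] (6,2)
    t=1.0400 [x] (5,2)
    t=1.7205 [y] (5,3)
    t=2.8752 [y] (5,4) — stop
  → r_2 = 2.8752
beam 3: φ=45°, α=210°
  cosα=-0.8660 sinα=-0.5000 | (6,1) | tMaxX 0.6004 tMaxY 1.0200 | tΔX 1.1547 tΔY 2.0000
    t=0.6004 [x] (5,1) — stop
  → r_3 = 0.6004
beam 4: φ=135°, α=300°
  cosα=0.5000 sinα=-0.8660 | (6,1) | tMaxX 0.9600 tMaxY 0.5889 | tΔX 2.0000 tΔY 1.1547
    t=0.5889 [y] (6,0) — stop
  → r_4 = 0.5889

ranges = [0.5543, 2.8752, 0.6004, 0.5889]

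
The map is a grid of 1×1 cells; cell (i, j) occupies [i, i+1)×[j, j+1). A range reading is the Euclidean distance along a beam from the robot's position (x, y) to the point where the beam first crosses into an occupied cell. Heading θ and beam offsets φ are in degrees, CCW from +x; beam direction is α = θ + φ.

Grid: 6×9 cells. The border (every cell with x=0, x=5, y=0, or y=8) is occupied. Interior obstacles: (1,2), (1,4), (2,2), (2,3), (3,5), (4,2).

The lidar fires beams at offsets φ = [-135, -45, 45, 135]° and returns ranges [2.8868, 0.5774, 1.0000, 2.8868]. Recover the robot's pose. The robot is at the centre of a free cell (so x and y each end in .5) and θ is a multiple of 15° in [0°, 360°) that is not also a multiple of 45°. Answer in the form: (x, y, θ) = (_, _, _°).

Enumerate (i+0.5, j+0.5, θ) over the 22 free cells and 16 admissible headings. For each, cast all 4 beams and compare to the given ranges.
  (3.5, 1.5, 75°): beam 1 = 0.5774 ≠ 2.8868 ✗
  (1.5, 1.5, 345°): beam 1 = 0.5774 ≠ 2.8868 ✗
  (2.5, 4.5, 105°): beam 2 = 1.0000 ≠ 0.5774 ✗
  …
  (2.5, 7.5, 105°): r_1=2.8868, r_2=0.5774, r_3=1.0000, r_4=2.8868 — all match ✓
Unique over the lattice → pose = (2.5, 7.5, 105°).

(x, y, θ) = (2.5, 7.5, 105°)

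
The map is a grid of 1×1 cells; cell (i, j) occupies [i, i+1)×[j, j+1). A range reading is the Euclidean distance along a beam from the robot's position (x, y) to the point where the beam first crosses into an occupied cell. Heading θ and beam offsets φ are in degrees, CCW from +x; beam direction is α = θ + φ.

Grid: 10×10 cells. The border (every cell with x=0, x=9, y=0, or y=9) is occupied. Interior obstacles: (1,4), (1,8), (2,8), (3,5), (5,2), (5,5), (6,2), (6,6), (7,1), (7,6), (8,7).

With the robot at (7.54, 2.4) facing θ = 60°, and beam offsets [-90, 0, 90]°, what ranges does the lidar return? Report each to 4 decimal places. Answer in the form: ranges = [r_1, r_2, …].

beam 1: φ=-90°, α=330°
  cosα=0.8660 sinα=-0.5000 | (7,2) | tMaxX 0.5312 tMaxY 0.8000 | tΔX 1.1547 tΔY 2.0000
    t=0.5312 [x] (8,2)
    t=0.8000 [y] (8,1)
    t=1.6859 [x] (9,1) — stop
  → r_1 = 1.6859
beam 2: φ=0°, α=60°
  cosα=0.5000 sinα=0.8660 | (7,2) | tMaxX 0.9200 tMaxY 0.6928 | tΔX 2.0000 tΔY 1.1547
    t=0.6928 [y] (7,3)
    t=0.9200 [x] (8,3)
    t=1.8475 [y] (8,4)
    t=2.9200 [x] (9,4) — stop
  → r_2 = 2.9200
beam 3: φ=90°, α=150°
  cosα=-0.8660 sinα=0.5000 | (7,2) | tMaxX 0.6235 tMaxY 1.2000 | tΔX 1.1547 tΔY 2.0000
    t=0.6235 [x] (6,2) — stop
  → r_3 = 0.6235

ranges = [1.6859, 2.9200, 0.6235]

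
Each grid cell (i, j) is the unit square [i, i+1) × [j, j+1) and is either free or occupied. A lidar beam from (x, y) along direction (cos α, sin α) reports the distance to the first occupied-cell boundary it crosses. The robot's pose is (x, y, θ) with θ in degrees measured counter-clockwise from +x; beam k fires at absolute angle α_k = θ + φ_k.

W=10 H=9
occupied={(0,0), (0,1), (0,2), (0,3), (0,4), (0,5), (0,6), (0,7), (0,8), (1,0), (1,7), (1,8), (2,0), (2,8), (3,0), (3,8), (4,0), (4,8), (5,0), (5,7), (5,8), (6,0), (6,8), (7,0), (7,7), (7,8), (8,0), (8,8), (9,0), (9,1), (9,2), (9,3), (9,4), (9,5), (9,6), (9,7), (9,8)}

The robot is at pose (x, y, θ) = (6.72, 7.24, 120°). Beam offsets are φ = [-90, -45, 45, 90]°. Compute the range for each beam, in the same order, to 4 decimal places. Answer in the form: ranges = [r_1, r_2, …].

beam 1: φ=-90°, α=30°
  direction (0.8660, 0.5000); cell (6,7); t to first gridline: x 0.3233, y 1.5200 (then +1.1547 / +2.0000)
    (7,7) via x @ 0.3233  # hit
  → r_1 = 0.3233
beam 2: φ=-45°, α=75°
  direction (0.2588, 0.9659); cell (6,7); t to first gridline: x 1.0818, y 0.7868 (then +3.8637 / +1.0353)
    (6,8) via y @ 0.7868  # hit
  → r_2 = 0.7868
beam 3: φ=45°, α=165°
  direction (-0.9659, 0.2588); cell (6,7); t to first gridline: x 0.7454, y 2.9364 (then +1.0353 / +3.8637)
    (5,7) via x @ 0.7454  # hit
  → r_3 = 0.7454
beam 4: φ=90°, α=210°
  direction (-0.8660, -0.5000); cell (6,7); t to first gridline: x 0.8314, y 0.4800 (then +1.1547 / +2.0000)
    (6,6) via y @ 0.4800
    (5,6) via x @ 0.8314
    (4,6) via x @ 1.9861
    (4,5) via y @ 2.4800
    (3,5) via x @ 3.1408
    (2,5) via x @ 4.2955
    (2,4) via y @ 4.4800
    (1,4) via x @ 5.4502
    (1,3) via y @ 6.4800
    (0,3) via x @ 6.6049  # hit
  → r_4 = 6.6049

ranges = [0.3233, 0.7868, 0.7454, 6.6049]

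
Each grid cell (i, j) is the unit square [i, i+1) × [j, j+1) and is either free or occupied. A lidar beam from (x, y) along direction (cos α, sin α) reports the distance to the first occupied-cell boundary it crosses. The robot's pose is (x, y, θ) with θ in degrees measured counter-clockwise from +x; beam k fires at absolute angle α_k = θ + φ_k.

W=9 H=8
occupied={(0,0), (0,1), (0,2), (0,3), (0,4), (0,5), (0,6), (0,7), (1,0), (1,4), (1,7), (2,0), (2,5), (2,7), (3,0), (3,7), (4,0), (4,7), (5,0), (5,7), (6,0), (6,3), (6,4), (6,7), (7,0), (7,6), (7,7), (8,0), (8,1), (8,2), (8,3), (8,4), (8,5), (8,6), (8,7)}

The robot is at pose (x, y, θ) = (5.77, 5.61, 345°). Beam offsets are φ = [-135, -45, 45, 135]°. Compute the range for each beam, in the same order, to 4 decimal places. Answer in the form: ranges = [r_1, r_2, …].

beam 1: φ=-135°, α=210°
  direction (-0.8660, -0.5000); cell (5,5); t to first gridline: x 0.8891, y 1.2200 (then +1.1547 / +2.0000)
    (4,5) via x @ 0.8891
    (4,4) via y @ 1.2200
    (3,4) via x @ 2.0438
    (2,4) via x @ 3.1985
    (2,3) via y @ 3.2200
    (1,3) via x @ 4.3532
    (1,2) via y @ 5.2200
    (0,2) via x @ 5.5079  # hit
  → r_1 = 5.5079
beam 2: φ=-45°, α=300°
  direction (0.5000, -0.8660); cell (5,5); t to first gridline: x 0.4600, y 0.7044 (then +2.0000 / +1.1547)
    (6,5) via x @ 0.4600
    (6,4) via y @ 0.7044  # hit
  → r_2 = 0.7044
beam 3: φ=45°, α=30°
  direction (0.8660, 0.5000); cell (5,5); t to first gridline: x 0.2656, y 0.7800 (then +1.1547 / +2.0000)
    (6,5) via x @ 0.2656
    (6,6) via y @ 0.7800
    (7,6) via x @ 1.4203  # hit
  → r_3 = 1.4203
beam 4: φ=135°, α=120°
  direction (-0.5000, 0.8660); cell (5,5); t to first gridline: x 1.5400, y 0.4503 (then +2.0000 / +1.1547)
    (5,6) via y @ 0.4503
    (4,6) via x @ 1.5400
    (4,7) via y @ 1.6050  # hit
  → r_4 = 1.6050

ranges = [5.5079, 0.7044, 1.4203, 1.6050]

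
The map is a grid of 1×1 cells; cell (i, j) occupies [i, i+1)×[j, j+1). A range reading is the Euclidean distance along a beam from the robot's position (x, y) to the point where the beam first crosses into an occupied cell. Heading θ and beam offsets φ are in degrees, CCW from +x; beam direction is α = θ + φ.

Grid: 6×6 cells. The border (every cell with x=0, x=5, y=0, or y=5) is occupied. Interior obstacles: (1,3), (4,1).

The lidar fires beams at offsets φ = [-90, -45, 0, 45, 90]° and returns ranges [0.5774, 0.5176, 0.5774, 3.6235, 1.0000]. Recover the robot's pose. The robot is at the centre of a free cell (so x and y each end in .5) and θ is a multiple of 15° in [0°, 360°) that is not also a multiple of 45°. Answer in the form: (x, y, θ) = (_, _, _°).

Candidates: 14 free-cell centres × 16 headings = 224 poses. Raycast each; keep the one whose scan matches to 4 dp.
  (3.5, 2.5, 345°): beam 1 = 1.5529 ≠ 0.5774 ✗
  (3.5, 4.5, 210°): beam 2 = 1.9319 ≠ 0.5176 ✗
  (3.5, 4.5, 255°): beam 1 = 1.9319 ≠ 0.5774 ✗
  (4.5, 4.5, 105°): beam 1 = 0.5176 ≠ 0.5774 ✗
  …
  (1.5, 4.5, 300°): r_1=0.5774, r_2=0.5176, r_3=0.5774, r_4=3.6235, r_5=1.0000 — all match ✓
No second candidate reproduces the full scan.

(x, y, θ) = (1.5, 4.5, 300°)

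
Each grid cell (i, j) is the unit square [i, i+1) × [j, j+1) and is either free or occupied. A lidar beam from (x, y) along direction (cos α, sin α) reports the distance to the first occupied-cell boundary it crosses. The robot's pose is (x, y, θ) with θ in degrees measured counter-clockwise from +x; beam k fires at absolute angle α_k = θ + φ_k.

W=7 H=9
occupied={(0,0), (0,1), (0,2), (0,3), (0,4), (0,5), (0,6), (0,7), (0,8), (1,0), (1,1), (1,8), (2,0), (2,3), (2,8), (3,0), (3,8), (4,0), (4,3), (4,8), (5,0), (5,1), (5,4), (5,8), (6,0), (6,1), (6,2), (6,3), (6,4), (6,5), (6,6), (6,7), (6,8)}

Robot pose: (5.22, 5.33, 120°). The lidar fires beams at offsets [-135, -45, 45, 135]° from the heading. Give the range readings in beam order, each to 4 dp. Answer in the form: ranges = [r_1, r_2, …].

ranges = [0.8075, 2.7642, 4.3689, 0.3416]

beam 1: φ=-135°, α=345°
  dir = (cos 345°, sin 345°) = (0.9659, -0.2588); from cell (5,5)
  next x-line at t=0.8075, next y-line at t=1.2750; Δt_x=1.0353, Δt_y=3.8637
    x: enter (6,5) at t=0.8075 ← occupied
  → r_1 = 0.8075
beam 2: φ=-45°, α=75°
  dir = (cos 75°, sin 75°) = (0.2588, 0.9659); from cell (5,5)
  next x-line at t=3.0137, next y-line at t=0.6936; Δt_x=3.8637, Δt_y=1.0353
    y: enter (5,6) at t=0.6936
    y: enter (5,7) at t=1.7289
    y: enter (5,8) at t=2.7642 ← occupied
  → r_2 = 2.7642
beam 3: φ=45°, α=165°
  dir = (cos 165°, sin 165°) = (-0.9659, 0.2588); from cell (5,5)
  next x-line at t=0.2278, next y-line at t=2.5887; Δt_x=1.0353, Δt_y=3.8637
    x: enter (4,5) at t=0.2278
    x: enter (3,5) at t=1.2630
    x: enter (2,5) at t=2.2983
    y: enter (2,6) at t=2.5887
    x: enter (1,6) at t=3.3336
    x: enter (0,6) at t=4.3689 ← occupied
  → r_3 = 4.3689
beam 4: φ=135°, α=255°
  dir = (cos 255°, sin 255°) = (-0.2588, -0.9659); from cell (5,5)
  next x-line at t=0.8500, next y-line at t=0.3416; Δt_x=3.8637, Δt_y=1.0353
    y: enter (5,4) at t=0.3416 ← occupied
  → r_4 = 0.3416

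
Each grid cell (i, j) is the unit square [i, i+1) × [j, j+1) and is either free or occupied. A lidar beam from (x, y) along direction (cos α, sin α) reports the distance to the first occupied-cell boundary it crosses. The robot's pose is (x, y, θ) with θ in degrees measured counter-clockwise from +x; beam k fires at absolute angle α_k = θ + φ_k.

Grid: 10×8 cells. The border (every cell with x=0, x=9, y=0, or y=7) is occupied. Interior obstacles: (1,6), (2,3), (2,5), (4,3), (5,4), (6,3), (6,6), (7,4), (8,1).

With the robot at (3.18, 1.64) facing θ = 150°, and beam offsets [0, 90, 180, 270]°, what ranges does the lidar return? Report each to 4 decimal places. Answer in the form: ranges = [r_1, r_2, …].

beam 1: φ=0°, α=150°
  cosα=-0.8660 sinα=0.5000 | (3,1) | tMaxX 0.2078 tMaxY 0.7200 | tΔX 1.1547 tΔY 2.0000
    t=0.2078 [x] (2,1)
    t=0.7200 [y] (2,2)
    t=1.3625 [x] (1,2)
    t=2.5172 [x] (0,2) — stop
  → r_1 = 2.5172
beam 2: φ=90°, α=240°
  cosα=-0.5000 sinα=-0.8660 | (3,1) | tMaxX 0.3600 tMaxY 0.7390 | tΔX 2.0000 tΔY 1.1547
    t=0.3600 [x] (2,1)
    t=0.7390 [y] (2,0) — stop
  → r_2 = 0.7390
beam 3: φ=180°, α=330°
  cosα=0.8660 sinα=-0.5000 | (3,1) | tMaxX 0.9469 tMaxY 1.2800 | tΔX 1.1547 tΔY 2.0000
    t=0.9469 [x] (4,1)
    t=1.2800 [y] (4,0) — stop
  → r_3 = 1.2800
beam 4: φ=270°, α=60°
  cosα=0.5000 sinα=0.8660 | (3,1) | tMaxX 1.6400 tMaxY 0.4157 | tΔX 2.0000 tΔY 1.1547
    t=0.4157 [y] (3,2)
    t=1.5704 [y] (3,3)
    t=1.6400 [x] (4,3) — stop
  → r_4 = 1.6400

ranges = [2.5172, 0.7390, 1.2800, 1.6400]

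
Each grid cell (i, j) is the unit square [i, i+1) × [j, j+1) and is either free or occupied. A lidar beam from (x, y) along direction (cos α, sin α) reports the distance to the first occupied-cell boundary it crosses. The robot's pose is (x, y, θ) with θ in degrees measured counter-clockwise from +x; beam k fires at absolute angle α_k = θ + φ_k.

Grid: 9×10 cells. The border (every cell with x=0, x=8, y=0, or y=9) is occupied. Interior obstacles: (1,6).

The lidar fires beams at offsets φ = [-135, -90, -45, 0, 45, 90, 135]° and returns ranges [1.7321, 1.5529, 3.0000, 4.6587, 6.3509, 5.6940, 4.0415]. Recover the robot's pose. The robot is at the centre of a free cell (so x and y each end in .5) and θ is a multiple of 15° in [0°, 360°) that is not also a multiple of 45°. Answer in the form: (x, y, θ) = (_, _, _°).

Enumerate (i+0.5, j+0.5, θ) over the 55 free cells and 16 admissible headings. For each, cast all 7 beams and compare to the given ranges.
  (5.5, 3.5, 75°): beam 1 = 2.8868 ≠ 1.7321 ✗
  (5.5, 2.5, 195°): beam 1 = 5.0000 ≠ 1.7321 ✗
  (5.5, 5.5, 300°): beam 1 = 3.6235 ≠ 1.7321 ✗
  (2.5, 1.5, 30°): beam 1 = 0.5176 ≠ 1.7321 ✗
  …
  (6.5, 4.5, 105°): r_1=1.7321, r_2=1.5529, r_3=3.0000, r_4=4.6587, r_5=6.3509, r_6=5.6940, r_7=4.0415 — all match ✓
Unique over the lattice → pose = (6.5, 4.5, 105°).

(x, y, θ) = (6.5, 4.5, 105°)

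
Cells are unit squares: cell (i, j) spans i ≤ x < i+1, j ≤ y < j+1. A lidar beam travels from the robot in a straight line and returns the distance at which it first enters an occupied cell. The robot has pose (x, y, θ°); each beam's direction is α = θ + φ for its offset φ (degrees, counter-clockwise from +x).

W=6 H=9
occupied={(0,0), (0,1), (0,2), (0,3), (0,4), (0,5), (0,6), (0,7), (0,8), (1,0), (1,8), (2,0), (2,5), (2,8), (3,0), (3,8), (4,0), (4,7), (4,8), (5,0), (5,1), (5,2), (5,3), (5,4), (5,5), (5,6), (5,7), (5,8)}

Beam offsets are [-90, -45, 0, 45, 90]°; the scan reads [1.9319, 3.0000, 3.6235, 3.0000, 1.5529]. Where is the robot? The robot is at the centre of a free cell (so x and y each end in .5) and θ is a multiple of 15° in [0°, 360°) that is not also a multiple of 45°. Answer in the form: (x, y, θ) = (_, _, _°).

(x, y, θ) = (4.5, 2.5, 165°)

The pose lattice has 26·16 = 416 candidates. Test each by forward raycasting.
  (2.5, 4.5, 165°): beam 1 = 0.5176 ≠ 1.9319 ✗
  (3.5, 6.5, 150°): beam 1 = 1.0000 ≠ 1.9319 ✗
  (3.5, 4.5, 240°): beam 1 = 1.0000 ≠ 1.9319 ✗
  (3.5, 7.5, 75°): beam 1 = 0.5176 ≠ 1.9319 ✗
  (4.5, 1.5, 330°): beam 1 = 0.5774 ≠ 1.9319 ✗
  …
  (4.5, 2.5, 165°): r_1=1.9319, r_2=3.0000, r_3=3.6235, r_4=3.0000, r_5=1.5529 — all match ✓
Only this pose fits every beam.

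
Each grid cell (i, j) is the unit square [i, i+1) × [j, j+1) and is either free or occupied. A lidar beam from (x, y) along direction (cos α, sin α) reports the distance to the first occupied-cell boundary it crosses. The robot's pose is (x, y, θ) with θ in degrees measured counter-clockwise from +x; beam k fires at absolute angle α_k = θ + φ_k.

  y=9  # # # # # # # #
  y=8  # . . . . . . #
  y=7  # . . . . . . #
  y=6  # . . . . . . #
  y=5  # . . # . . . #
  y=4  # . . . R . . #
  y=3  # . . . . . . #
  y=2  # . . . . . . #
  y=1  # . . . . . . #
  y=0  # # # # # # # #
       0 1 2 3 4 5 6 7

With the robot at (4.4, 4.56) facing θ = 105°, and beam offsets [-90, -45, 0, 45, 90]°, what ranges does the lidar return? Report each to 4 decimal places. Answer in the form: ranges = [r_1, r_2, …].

ranges = [2.6917, 5.1269, 4.5966, 0.8800, 3.5199]

beam 1: φ=-90°, α=15°
  dir = (cos 15°, sin 15°) = (0.9659, 0.2588); from cell (4,4)
  next x-line at t=0.6212, next y-line at t=1.7000; Δt_x=1.0353, Δt_y=3.8637
    x: enter (5,4) at t=0.6212
    x: enter (6,4) at t=1.6564
    y: enter (6,5) at t=1.7000
    x: enter (7,5) at t=2.6917 ← occupied
  → r_1 = 2.6917
beam 2: φ=-45°, α=60°
  dir = (cos 60°, sin 60°) = (0.5000, 0.8660); from cell (4,4)
  next x-line at t=1.2000, next y-line at t=0.5081; Δt_x=2.0000, Δt_y=1.1547
    y: enter (4,5) at t=0.5081
    x: enter (5,5) at t=1.2000
    y: enter (5,6) at t=1.6628
    y: enter (5,7) at t=2.8175
    x: enter (6,7) at t=3.2000
    y: enter (6,8) at t=3.9722
    y: enter (6,9) at t=5.1269 ← occupied
  → r_2 = 5.1269
beam 3: φ=0°, α=105°
  dir = (cos 105°, sin 105°) = (-0.2588, 0.9659); from cell (4,4)
  next x-line at t=1.5455, next y-line at t=0.4555; Δt_x=3.8637, Δt_y=1.0353
    y: enter (4,5) at t=0.4555
    y: enter (4,6) at t=1.4908
    x: enter (3,6) at t=1.5455
    y: enter (3,7) at t=2.5261
    y: enter (3,8) at t=3.5614
    y: enter (3,9) at t=4.5966 ← occupied
  → r_3 = 4.5966
beam 4: φ=45°, α=150°
  dir = (cos 150°, sin 150°) = (-0.8660, 0.5000); from cell (4,4)
  next x-line at t=0.4619, next y-line at t=0.8800; Δt_x=1.1547, Δt_y=2.0000
    x: enter (3,4) at t=0.4619
    y: enter (3,5) at t=0.8800 ← occupied
  → r_4 = 0.8800
beam 5: φ=90°, α=195°
  dir = (cos 195°, sin 195°) = (-0.9659, -0.2588); from cell (4,4)
  next x-line at t=0.4141, next y-line at t=2.1637; Δt_x=1.0353, Δt_y=3.8637
    x: enter (3,4) at t=0.4141
    x: enter (2,4) at t=1.4494
    y: enter (2,3) at t=2.1637
    x: enter (1,3) at t=2.4847
    x: enter (0,3) at t=3.5199 ← occupied
  → r_5 = 3.5199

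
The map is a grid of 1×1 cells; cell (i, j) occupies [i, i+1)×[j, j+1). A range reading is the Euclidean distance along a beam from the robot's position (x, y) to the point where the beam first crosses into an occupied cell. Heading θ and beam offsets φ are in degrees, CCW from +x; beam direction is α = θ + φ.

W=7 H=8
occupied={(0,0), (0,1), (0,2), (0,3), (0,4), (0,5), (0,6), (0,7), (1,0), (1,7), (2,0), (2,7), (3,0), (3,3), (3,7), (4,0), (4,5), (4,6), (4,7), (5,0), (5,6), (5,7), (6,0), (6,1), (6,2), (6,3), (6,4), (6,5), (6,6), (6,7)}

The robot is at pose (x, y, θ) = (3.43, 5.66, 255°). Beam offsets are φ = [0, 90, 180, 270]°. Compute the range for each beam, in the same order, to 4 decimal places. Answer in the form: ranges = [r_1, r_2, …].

ranges = [4.8244, 0.5901, 1.3873, 2.5157]

beam 1: φ=0°, α=255°
  dir = (cos 255°, sin 255°) = (-0.2588, -0.9659); from cell (3,5)
  next x-line at t=1.6614, next y-line at t=0.6833; Δt_x=3.8637, Δt_y=1.0353
    y: enter (3,4) at t=0.6833
    x: enter (2,4) at t=1.6614
    y: enter (2,3) at t=1.7186
    y: enter (2,2) at t=2.7538
    y: enter (2,1) at t=3.7891
    y: enter (2,0) at t=4.8244 ← occupied
  → r_1 = 4.8244
beam 2: φ=90°, α=345°
  dir = (cos 345°, sin 345°) = (0.9659, -0.2588); from cell (3,5)
  next x-line at t=0.5901, next y-line at t=2.5500; Δt_x=1.0353, Δt_y=3.8637
    x: enter (4,5) at t=0.5901 ← occupied
  → r_2 = 0.5901
beam 3: φ=180°, α=75°
  dir = (cos 75°, sin 75°) = (0.2588, 0.9659); from cell (3,5)
  next x-line at t=2.2023, next y-line at t=0.3520; Δt_x=3.8637, Δt_y=1.0353
    y: enter (3,6) at t=0.3520
    y: enter (3,7) at t=1.3873 ← occupied
  → r_3 = 1.3873
beam 4: φ=270°, α=165°
  dir = (cos 165°, sin 165°) = (-0.9659, 0.2588); from cell (3,5)
  next x-line at t=0.4452, next y-line at t=1.3137; Δt_x=1.0353, Δt_y=3.8637
    x: enter (2,5) at t=0.4452
    y: enter (2,6) at t=1.3137
    x: enter (1,6) at t=1.4804
    x: enter (0,6) at t=2.5157 ← occupied
  → r_4 = 2.5157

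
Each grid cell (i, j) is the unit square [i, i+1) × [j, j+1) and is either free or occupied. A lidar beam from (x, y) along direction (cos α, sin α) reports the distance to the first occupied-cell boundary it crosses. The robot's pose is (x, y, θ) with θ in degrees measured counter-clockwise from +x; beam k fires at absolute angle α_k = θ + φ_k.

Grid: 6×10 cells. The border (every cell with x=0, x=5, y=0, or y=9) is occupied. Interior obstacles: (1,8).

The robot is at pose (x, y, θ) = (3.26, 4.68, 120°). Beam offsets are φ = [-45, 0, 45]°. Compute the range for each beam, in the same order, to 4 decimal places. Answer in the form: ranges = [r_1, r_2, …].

beam 1: φ=-45°, α=75°
  direction (0.2588, 0.9659); cell (3,4); t to first gridline: x 2.8591, y 0.3313 (then +3.8637 / +1.0353)
    (3,5) via y @ 0.3313
    (3,6) via y @ 1.3666
    (3,7) via y @ 2.4018
    (4,7) via x @ 2.8591
    (4,8) via y @ 3.4371
    (4,9) via y @ 4.4724  # hit
  → r_1 = 4.4724
beam 2: φ=0°, α=120°
  direction (-0.5000, 0.8660); cell (3,4); t to first gridline: x 0.5200, y 0.3695 (then +2.0000 / +1.1547)
    (3,5) via y @ 0.3695
    (2,5) via x @ 0.5200
    (2,6) via y @ 1.5242
    (1,6) via x @ 2.5200
    (1,7) via y @ 2.6789
    (1,8) via y @ 3.8336  # hit
  → r_2 = 3.8336
beam 3: φ=45°, α=165°
  direction (-0.9659, 0.2588); cell (3,4); t to first gridline: x 0.2692, y 1.2364 (then +1.0353 / +3.8637)
    (2,4) via x @ 0.2692
    (2,5) via y @ 1.2364
    (1,5) via x @ 1.3044
    (0,5) via x @ 2.3397  # hit
  → r_3 = 2.3397

ranges = [4.4724, 3.8336, 2.3397]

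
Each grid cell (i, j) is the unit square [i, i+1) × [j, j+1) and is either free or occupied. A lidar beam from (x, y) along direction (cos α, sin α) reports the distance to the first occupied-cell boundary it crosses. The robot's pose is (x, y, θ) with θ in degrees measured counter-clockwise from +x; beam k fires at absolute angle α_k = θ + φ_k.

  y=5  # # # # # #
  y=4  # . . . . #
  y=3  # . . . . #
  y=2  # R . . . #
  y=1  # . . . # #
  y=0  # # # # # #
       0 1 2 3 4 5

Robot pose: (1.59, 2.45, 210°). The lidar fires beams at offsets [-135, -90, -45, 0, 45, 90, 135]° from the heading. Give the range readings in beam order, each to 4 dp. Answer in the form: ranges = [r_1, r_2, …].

ranges = [2.6400, 1.1800, 0.6108, 0.6813, 1.5012, 1.6743, 2.4950]

beam 1: φ=-135°, α=75°
  d=(0.2588,0.9659)  start (1,2)  tX=1.5841 tY=0.5694  stride 1/|dx|=3.8637 1/|dy|=1.0353
    cross y-line → (1,3), t=0.5694
    cross x-line → (2,3), t=1.5841
    cross y-line → (2,4), t=1.6047
    cross y-line → (2,5), t=2.6400 (wall)
  → r_1 = 2.6400
beam 2: φ=-90°, α=120°
  d=(-0.5000,0.8660)  start (1,2)  tX=1.1800 tY=0.6351  stride 1/|dx|=2.0000 1/|dy|=1.1547
    cross y-line → (1,3), t=0.6351
    cross x-line → (0,3), t=1.1800 (wall)
  → r_2 = 1.1800
beam 3: φ=-45°, α=165°
  d=(-0.9659,0.2588)  start (1,2)  tX=0.6108 tY=2.1250  stride 1/|dx|=1.0353 1/|dy|=3.8637
    cross x-line → (0,2), t=0.6108 (wall)
  → r_3 = 0.6108
beam 4: φ=0°, α=210°
  d=(-0.8660,-0.5000)  start (1,2)  tX=0.6813 tY=0.9000  stride 1/|dx|=1.1547 1/|dy|=2.0000
    cross x-line → (0,2), t=0.6813 (wall)
  → r_4 = 0.6813
beam 5: φ=45°, α=255°
  d=(-0.2588,-0.9659)  start (1,2)  tX=2.2796 tY=0.4659  stride 1/|dx|=3.8637 1/|dy|=1.0353
    cross y-line → (1,1), t=0.4659
    cross y-line → (1,0), t=1.5012 (wall)
  → r_5 = 1.5012
beam 6: φ=90°, α=300°
  d=(0.5000,-0.8660)  start (1,2)  tX=0.8200 tY=0.5196  stride 1/|dx|=2.0000 1/|dy|=1.1547
    cross y-line → (1,1), t=0.5196
    cross x-line → (2,1), t=0.8200
    cross y-line → (2,0), t=1.6743 (wall)
  → r_6 = 1.6743
beam 7: φ=135°, α=345°
  d=(0.9659,-0.2588)  start (1,2)  tX=0.4245 tY=1.7387  stride 1/|dx|=1.0353 1/|dy|=3.8637
    cross x-line → (2,2), t=0.4245
    cross x-line → (3,2), t=1.4597
    cross y-line → (3,1), t=1.7387
    cross x-line → (4,1), t=2.4950 (wall)
  → r_7 = 2.4950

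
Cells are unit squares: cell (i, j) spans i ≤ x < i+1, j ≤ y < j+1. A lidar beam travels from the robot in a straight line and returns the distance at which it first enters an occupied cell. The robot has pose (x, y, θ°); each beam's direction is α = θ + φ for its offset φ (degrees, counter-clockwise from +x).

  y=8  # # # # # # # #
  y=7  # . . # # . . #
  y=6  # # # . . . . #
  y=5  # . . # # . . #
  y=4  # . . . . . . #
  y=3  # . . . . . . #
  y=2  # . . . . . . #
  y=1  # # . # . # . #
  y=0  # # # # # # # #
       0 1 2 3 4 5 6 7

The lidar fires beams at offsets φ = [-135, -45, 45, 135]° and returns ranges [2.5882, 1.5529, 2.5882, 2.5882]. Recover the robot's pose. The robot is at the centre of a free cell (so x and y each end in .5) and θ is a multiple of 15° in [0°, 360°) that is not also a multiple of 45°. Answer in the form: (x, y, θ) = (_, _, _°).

(x, y, θ) = (4.5, 2.5, 330°)

The pose lattice has 33·16 = 528 candidates. Test each by forward raycasting.
  (6.5, 1.5, 330°): beam 1 = 0.5176 ≠ 2.5882 ✗
  (1.5, 3.5, 195°): beam 1 = 2.8868 ≠ 2.5882 ✗
  (6.5, 2.5, 165°): beam 1 = 0.5774 ≠ 2.5882 ✗
  (2.5, 4.5, 15°): beam 1 = 2.8868 ≠ 2.5882 ✗
  …
  (4.5, 2.5, 330°): r_1=2.5882, r_2=1.5529, r_3=2.5882, r_4=2.5882 — all match ✓
No second candidate reproduces the full scan.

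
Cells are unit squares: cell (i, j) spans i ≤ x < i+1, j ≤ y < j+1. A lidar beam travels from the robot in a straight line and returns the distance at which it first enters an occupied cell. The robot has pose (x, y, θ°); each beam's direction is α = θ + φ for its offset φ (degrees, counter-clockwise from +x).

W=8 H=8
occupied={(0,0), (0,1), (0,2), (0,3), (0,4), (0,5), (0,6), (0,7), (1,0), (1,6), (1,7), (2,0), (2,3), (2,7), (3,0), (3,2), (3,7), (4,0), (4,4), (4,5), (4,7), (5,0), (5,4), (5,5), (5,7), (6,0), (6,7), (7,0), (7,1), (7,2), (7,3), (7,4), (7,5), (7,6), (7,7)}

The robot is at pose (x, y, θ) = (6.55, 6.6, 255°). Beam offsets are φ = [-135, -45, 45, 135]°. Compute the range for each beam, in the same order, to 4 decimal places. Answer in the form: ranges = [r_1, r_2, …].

ranges = [0.4619, 1.2000, 0.9000, 0.5196]

beam 1: φ=-135°, α=120°
  cosα=-0.5000 sinα=0.8660 | (6,6) | tMaxX 1.1000 tMaxY 0.4619 | tΔX 2.0000 tΔY 1.1547
    t=0.4619 [y] (6,7) — stop
  → r_1 = 0.4619
beam 2: φ=-45°, α=210°
  cosα=-0.8660 sinα=-0.5000 | (6,6) | tMaxX 0.6351 tMaxY 1.2000 | tΔX 1.1547 tΔY 2.0000
    t=0.6351 [x] (5,6)
    t=1.2000 [y] (5,5) — stop
  → r_2 = 1.2000
beam 3: φ=45°, α=300°
  cosα=0.5000 sinα=-0.8660 | (6,6) | tMaxX 0.9000 tMaxY 0.6928 | tΔX 2.0000 tΔY 1.1547
    t=0.6928 [y] (6,5)
    t=0.9000 [x] (7,5) — stop
  → r_3 = 0.9000
beam 4: φ=135°, α=30°
  cosα=0.8660 sinα=0.5000 | (6,6) | tMaxX 0.5196 tMaxY 0.8000 | tΔX 1.1547 tΔY 2.0000
    t=0.5196 [x] (7,6) — stop
  → r_4 = 0.5196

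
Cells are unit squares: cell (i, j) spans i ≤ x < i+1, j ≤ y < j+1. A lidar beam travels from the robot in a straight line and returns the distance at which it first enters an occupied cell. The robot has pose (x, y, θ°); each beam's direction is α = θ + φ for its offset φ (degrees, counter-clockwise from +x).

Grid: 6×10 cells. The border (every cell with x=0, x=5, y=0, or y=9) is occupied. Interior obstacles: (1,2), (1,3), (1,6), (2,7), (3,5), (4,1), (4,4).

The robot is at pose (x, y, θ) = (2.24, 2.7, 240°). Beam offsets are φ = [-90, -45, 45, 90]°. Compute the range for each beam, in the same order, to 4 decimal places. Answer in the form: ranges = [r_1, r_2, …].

beam 1: φ=-90°, α=150°
  dir = (cos 150°, sin 150°) = (-0.8660, 0.5000); from cell (2,2)
  next x-line at t=0.2771, next y-line at t=0.6000; Δt_x=1.1547, Δt_y=2.0000
    x: enter (1,2) at t=0.2771 ← occupied
  → r_1 = 0.2771
beam 2: φ=-45°, α=195°
  dir = (cos 195°, sin 195°) = (-0.9659, -0.2588); from cell (2,2)
  next x-line at t=0.2485, next y-line at t=2.7046; Δt_x=1.0353, Δt_y=3.8637
    x: enter (1,2) at t=0.2485 ← occupied
  → r_2 = 0.2485
beam 3: φ=45°, α=285°
  dir = (cos 285°, sin 285°) = (0.2588, -0.9659); from cell (2,2)
  next x-line at t=2.9364, next y-line at t=0.7247; Δt_x=3.8637, Δt_y=1.0353
    y: enter (2,1) at t=0.7247
    y: enter (2,0) at t=1.7600 ← occupied
  → r_3 = 1.7600
beam 4: φ=90°, α=330°
  dir = (cos 330°, sin 330°) = (0.8660, -0.5000); from cell (2,2)
  next x-line at t=0.8776, next y-line at t=1.4000; Δt_x=1.1547, Δt_y=2.0000
    x: enter (3,2) at t=0.8776
    y: enter (3,1) at t=1.4000
    x: enter (4,1) at t=2.0323 ← occupied
  → r_4 = 2.0323

ranges = [0.2771, 0.2485, 1.7600, 2.0323]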